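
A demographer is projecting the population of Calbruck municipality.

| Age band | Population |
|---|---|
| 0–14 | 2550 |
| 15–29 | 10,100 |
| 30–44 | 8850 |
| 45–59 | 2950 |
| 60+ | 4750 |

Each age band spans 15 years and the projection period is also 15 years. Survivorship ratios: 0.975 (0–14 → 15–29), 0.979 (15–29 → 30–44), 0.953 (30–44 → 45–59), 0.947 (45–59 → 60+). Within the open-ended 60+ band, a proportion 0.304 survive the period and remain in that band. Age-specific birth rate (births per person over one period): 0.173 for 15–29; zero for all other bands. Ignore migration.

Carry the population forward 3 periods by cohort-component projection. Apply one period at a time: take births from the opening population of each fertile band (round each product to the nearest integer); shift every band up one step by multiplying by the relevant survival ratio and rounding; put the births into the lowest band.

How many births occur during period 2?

430

Call the bands 1 to 5, youngest first.
Period 1:
Births: 10100 × 0.173 = 1747
Band 2: 2550 × 0.975 = 2486
Band 3: 10100 × 0.979 = 9888
Band 4: 8850 × 0.953 = 8434
Band 5: 2950 × 0.947 + 4750 × 0.304 = 2794 + 1444 = 4238
End of period: [1747, 2486, 9888, 8434, 4238]
Period 2:
Births: 2486 × 0.173 = 430
Band 2: 1747 × 0.975 = 1703
Band 3: 2486 × 0.979 = 2434
Band 4: 9888 × 0.953 = 9423
Band 5: 8434 × 0.947 + 4238 × 0.304 = 7987 + 1288 = 9275
End of period: [430, 1703, 2434, 9423, 9275]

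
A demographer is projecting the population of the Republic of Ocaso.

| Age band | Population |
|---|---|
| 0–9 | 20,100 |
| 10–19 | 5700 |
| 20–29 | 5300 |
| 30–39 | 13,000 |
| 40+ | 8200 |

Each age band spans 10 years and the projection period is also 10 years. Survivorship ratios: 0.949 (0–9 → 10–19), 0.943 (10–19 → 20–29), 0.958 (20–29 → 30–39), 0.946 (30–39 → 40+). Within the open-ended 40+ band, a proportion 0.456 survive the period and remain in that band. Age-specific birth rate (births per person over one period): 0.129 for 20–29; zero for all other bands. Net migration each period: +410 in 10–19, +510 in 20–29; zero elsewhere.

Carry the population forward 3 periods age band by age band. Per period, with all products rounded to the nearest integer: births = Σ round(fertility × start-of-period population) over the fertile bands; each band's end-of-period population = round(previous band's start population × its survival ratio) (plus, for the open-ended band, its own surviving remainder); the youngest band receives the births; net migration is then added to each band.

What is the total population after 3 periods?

Let group 1 be 0–9 through group 5 = 40+.
[period 1]
Births: 5300 × 0.129 = 684
Group 2: 20100 × 0.949 = 19075
Group 3: 5700 × 0.943 = 5375
Group 4: 5300 × 0.958 = 5077
Group 5: 13000 × 0.946 + 8200 × 0.456 = 12298 + 3739 = 16037
Net migration: Group 2 + 410 → 19485; Group 3 + 510 → 5885
Giving 684 / 19485 / 5885 / 5077 / 16037.
[period 2]
Births: 5885 × 0.129 = 759
Group 2: 684 × 0.949 = 649
Group 3: 19485 × 0.943 = 18374
Group 4: 5885 × 0.958 = 5638
Group 5: 5077 × 0.946 + 16037 × 0.456 = 4803 + 7313 = 12116
Net migration: Group 2 + 410 → 1059; Group 3 + 510 → 18884
Giving 759 / 1059 / 18884 / 5638 / 12116.
[period 3]
Births: 18884 × 0.129 = 2436
Group 2: 759 × 0.949 = 720
Group 3: 1059 × 0.943 = 999
Group 4: 18884 × 0.958 = 18091
Group 5: 5638 × 0.946 + 12116 × 0.456 = 5334 + 5525 = 10859
Net migration: Group 2 + 410 → 1130; Group 3 + 510 → 1509
Giving 2436 / 1130 / 1509 / 18091 / 10859.
Total after period 3: 2436 + 1130 + 1509 + 18091 + 10859 = 34025

34025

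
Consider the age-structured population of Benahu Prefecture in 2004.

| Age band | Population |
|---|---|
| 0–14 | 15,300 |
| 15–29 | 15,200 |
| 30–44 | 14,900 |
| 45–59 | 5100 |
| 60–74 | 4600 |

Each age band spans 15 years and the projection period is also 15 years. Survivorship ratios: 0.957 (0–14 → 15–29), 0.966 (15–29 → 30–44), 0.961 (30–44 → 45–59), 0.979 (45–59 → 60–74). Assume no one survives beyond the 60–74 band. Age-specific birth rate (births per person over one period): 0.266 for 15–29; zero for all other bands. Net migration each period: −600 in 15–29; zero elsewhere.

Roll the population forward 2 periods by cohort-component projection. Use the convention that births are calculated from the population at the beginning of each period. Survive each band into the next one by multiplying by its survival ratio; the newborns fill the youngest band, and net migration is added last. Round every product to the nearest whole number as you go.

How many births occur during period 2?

3735

Call the bands 1 to 5, youngest first.
Period 1:
Births: 15200 × 0.266 = 4043
Band 2: 15300 × 0.957 = 14642
Band 3: 15200 × 0.966 = 14683
Band 4: 14900 × 0.961 = 14319
Band 5: 5100 × 0.979 = 4993
Net migration: Band 2 − 600 → 14042
Population now: 0–14=4043, 15–29=14042, 30–44=14683, 45–59=14319, 60–74=4993
Period 2:
Births: 14042 × 0.266 = 3735
Band 2: 4043 × 0.957 = 3869
Band 3: 14042 × 0.966 = 13565
Band 4: 14683 × 0.961 = 14110
Band 5: 14319 × 0.979 = 14018
Net migration: Band 2 − 600 → 3269
Population now: 0–14=3735, 15–29=3269, 30–44=13565, 45–59=14110, 60–74=14018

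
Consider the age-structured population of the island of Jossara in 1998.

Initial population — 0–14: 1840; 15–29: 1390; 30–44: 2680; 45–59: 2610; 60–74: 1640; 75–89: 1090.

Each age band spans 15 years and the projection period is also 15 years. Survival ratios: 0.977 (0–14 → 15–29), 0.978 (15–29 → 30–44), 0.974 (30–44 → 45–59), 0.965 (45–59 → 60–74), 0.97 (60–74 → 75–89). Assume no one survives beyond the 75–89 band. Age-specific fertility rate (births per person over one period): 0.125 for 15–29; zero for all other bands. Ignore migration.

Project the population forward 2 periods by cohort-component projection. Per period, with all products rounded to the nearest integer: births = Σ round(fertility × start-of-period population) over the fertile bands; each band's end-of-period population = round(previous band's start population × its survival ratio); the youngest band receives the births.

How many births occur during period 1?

[period 1]
Births: 1390 * 0.125 = 174
15–29: 1840 * 0.977 = 1798
30–44: 1390 * 0.978 = 1359
45–59: 2680 * 0.974 = 2610
60–74: 2610 * 0.965 = 2519
75–89: 1640 * 0.97 = 1591
Population now: 0–14=174, 15–29=1798, 30–44=1359, 45–59=2610, 60–74=2519, 75–89=1591

174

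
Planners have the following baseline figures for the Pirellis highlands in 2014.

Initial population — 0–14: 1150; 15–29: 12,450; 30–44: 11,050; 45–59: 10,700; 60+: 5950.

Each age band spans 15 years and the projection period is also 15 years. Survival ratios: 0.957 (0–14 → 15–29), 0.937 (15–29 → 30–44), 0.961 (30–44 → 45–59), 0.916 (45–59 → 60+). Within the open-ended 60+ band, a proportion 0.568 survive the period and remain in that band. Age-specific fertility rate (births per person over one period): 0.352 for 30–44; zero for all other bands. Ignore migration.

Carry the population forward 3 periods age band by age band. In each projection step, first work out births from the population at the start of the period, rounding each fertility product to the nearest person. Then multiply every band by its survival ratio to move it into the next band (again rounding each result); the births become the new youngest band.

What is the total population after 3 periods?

Numbering the bands 1..5 from youngest to oldest:
Period 1.
Births: 11050 * 0.352 = 3890
Band 2: 1150 * 0.957 = 1101
Band 3: 12450 * 0.937 = 11666
Band 4: 11050 * 0.961 = 10619
Band 5: 10700 * 0.916 + 5950 * 0.568 = 9801 + 3380 = 13181
→ [3890, 1101, 11666, 10619, 13181]
Period 2.
Births: 11666 * 0.352 = 4106
Band 2: 3890 * 0.957 = 3723
Band 3: 1101 * 0.937 = 1032
Band 4: 11666 * 0.961 = 11211
Band 5: 10619 * 0.916 + 13181 * 0.568 = 9727 + 7487 = 17214
→ [4106, 3723, 1032, 11211, 17214]
Period 3.
Births: 1032 * 0.352 = 363
Band 2: 4106 * 0.957 = 3929
Band 3: 3723 * 0.937 = 3488
Band 4: 1032 * 0.961 = 992
Band 5: 11211 * 0.916 + 17214 * 0.568 = 10269 + 9778 = 20047
→ [363, 3929, 3488, 992, 20047]
Total after period 3: 363 + 3929 + 3488 + 992 + 20047 = 28819

28819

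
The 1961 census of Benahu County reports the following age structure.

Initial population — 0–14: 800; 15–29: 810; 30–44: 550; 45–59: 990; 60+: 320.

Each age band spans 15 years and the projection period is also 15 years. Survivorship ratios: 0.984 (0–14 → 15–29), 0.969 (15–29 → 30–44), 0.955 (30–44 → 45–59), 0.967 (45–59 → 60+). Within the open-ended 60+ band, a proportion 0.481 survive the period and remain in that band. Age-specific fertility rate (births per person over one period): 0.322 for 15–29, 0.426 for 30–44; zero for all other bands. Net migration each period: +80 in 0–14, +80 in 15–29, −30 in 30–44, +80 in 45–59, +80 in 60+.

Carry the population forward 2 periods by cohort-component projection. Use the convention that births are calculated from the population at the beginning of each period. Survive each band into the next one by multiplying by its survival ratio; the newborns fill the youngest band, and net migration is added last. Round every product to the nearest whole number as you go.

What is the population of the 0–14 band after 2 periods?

681

— Period 1 —
Births: 810 * 0.322 = 261, 550 * 0.426 = 234 → total 495
15–29: 800 * 0.984 = 787
30–44: 810 * 0.969 = 785
45–59: 550 * 0.955 = 525
60+: 990 * 0.967 + 320 * 0.481 = 957 + 154 = 1111
Net migration: 0–14 + 80 → 575; 15–29 + 80 → 867; 30–44 − 30 → 755; 45–59 + 80 → 605; 60+ + 80 → 1191
Giving 575 / 867 / 755 / 605 / 1191.
— Period 2 —
Births: 867 * 0.322 = 279, 755 * 0.426 = 322 → total 601
15–29: 575 * 0.984 = 566
30–44: 867 * 0.969 = 840
45–59: 755 * 0.955 = 721
60+: 605 * 0.967 + 1191 * 0.481 = 585 + 573 = 1158
Net migration: 0–14 + 80 → 681; 15–29 + 80 → 646; 30–44 − 30 → 810; 45–59 + 80 → 801; 60+ + 80 → 1238
Giving 681 / 646 / 810 / 801 / 1238.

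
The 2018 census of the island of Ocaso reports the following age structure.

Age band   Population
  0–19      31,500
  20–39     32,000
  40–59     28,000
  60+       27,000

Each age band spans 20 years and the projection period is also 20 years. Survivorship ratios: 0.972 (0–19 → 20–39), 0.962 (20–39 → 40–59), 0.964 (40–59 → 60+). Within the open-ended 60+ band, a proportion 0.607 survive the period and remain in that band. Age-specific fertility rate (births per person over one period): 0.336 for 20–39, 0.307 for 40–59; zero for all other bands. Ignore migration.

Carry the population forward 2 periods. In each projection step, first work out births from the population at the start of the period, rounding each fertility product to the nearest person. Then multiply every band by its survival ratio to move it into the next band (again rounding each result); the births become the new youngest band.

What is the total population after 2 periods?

124008

Numbering the bands 1..4 from youngest to oldest:
Period 1:
Births: 32000 × 0.336 = 10752  |  28000 × 0.307 = 8596 → total 19348
Band 2: 31500 × 0.972 = 30618
Band 3: 32000 × 0.962 = 30784
Band 4: 28000 × 0.964 + 27000 × 0.607 = 26992 + 16389 = 43381
End of period: [19348, 30618, 30784, 43381]
Period 2:
Births: 30618 × 0.336 = 10288  |  30784 × 0.307 = 9451 → total 19739
Band 2: 19348 × 0.972 = 18806
Band 3: 30618 × 0.962 = 29455
Band 4: 30784 × 0.964 + 43381 × 0.607 = 29676 + 26332 = 56008
End of period: [19739, 18806, 29455, 56008]
Total after period 2: 19739 + 18806 + 29455 + 56008 = 124008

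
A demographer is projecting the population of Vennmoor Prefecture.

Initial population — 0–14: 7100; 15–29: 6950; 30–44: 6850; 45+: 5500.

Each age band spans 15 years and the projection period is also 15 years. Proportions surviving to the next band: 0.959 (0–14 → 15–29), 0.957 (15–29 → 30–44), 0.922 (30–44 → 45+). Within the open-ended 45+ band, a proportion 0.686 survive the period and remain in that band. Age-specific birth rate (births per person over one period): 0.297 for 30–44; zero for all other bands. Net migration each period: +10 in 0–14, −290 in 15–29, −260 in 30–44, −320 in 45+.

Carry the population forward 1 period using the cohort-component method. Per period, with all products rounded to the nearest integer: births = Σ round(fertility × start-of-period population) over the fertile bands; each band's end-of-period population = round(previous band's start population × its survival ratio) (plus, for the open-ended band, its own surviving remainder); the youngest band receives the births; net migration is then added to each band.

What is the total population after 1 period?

24723

Call the groups 1 to 4, youngest first.
Period 1.
Births: 6850 × 0.297 = 2034
Group 2: 7100 × 0.959 = 6809
Group 3: 6950 × 0.957 = 6651
Group 4: 6850 × 0.922 + 5500 × 0.686 = 6316 + 3773 = 10089
Net migration: Group 1 + 10 → 2044; Group 2 − 290 → 6519; Group 3 − 260 → 6391; Group 4 − 320 → 9769
Population now: 0–14=2044, 15–29=6519, 30–44=6391, 45+=9769
Total after period 1: 2044 + 6519 + 6391 + 9769 = 24723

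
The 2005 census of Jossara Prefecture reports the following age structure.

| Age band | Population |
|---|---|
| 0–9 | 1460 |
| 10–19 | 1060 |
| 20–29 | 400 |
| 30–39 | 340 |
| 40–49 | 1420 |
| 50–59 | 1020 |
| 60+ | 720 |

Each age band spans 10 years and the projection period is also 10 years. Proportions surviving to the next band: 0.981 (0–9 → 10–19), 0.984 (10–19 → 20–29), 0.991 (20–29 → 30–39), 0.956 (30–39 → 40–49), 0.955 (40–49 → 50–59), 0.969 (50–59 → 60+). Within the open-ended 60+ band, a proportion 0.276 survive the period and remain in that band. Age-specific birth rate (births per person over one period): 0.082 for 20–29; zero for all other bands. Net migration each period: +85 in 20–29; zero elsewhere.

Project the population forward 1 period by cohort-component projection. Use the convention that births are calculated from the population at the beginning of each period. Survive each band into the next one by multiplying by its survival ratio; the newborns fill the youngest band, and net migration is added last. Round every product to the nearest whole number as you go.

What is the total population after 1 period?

5857

— Period 1 —
Births: 400 × 0.082 = 33
10–19: 1460 × 0.981 = 1432
20–29: 1060 × 0.984 = 1043
30–39: 400 × 0.991 = 396
40–49: 340 × 0.956 = 325
50–59: 1420 × 0.955 = 1356
60+: 1020 × 0.969 + 720 × 0.276 = 988 + 199 = 1187
Net migration: 20–29 + 85 → 1128
Population now: 0–9=33, 10–19=1432, 20–29=1128, 30–39=396, 40–49=325, 50–59=1356, 60+=1187
Total after period 1: 33 + 1432 + 1128 + 396 + 325 + 1356 + 1187 = 5857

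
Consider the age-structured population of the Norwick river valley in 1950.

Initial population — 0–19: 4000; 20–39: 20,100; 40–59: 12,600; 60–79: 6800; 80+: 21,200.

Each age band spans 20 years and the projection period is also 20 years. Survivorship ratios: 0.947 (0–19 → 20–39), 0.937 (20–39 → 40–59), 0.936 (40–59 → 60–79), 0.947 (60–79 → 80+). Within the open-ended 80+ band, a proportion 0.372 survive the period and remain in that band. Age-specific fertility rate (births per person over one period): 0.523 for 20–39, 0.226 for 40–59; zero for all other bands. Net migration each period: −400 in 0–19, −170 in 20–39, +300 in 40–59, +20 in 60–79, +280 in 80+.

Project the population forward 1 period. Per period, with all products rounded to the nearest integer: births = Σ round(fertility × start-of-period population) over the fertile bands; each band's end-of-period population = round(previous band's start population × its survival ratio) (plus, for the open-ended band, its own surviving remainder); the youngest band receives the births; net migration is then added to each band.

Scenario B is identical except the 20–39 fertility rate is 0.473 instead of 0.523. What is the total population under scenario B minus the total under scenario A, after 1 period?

Let band 1 be 0–19 through band 5 = 80+.
— Period 1 —
Births: 20100 × 0.523 = 10512 ; 12600 × 0.226 = 2848 → 13360
Band 2: 4000 × 0.947 = 3788
Band 3: 20100 × 0.937 = 18834
Band 4: 12600 × 0.936 = 11794
Band 5: 6800 × 0.947 + 21200 × 0.372 = 6440 + 7886 = 14326
Net migration: Band 1 − 400 → 12960; Band 2 − 170 → 3618; Band 3 + 300 → 19134; Band 4 + 20 → 11814; Band 5 + 280 → 14606
End of period: [12960, 3618, 19134, 11814, 14606]
Scenario A total after 1 period: 62132
Scenario B projection —
— Period 1 —
Births: 20100 × 0.473 = 9507 ; 12600 × 0.226 = 2848 → 12355
Band 2: 4000 × 0.947 = 3788
Band 3: 20100 × 0.937 = 18834
Band 4: 12600 × 0.936 = 11794
Band 5: 6800 × 0.947 + 21200 × 0.372 = 6440 + 7886 = 14326
Net migration: Band 1 − 400 → 11955; Band 2 − 170 → 3618; Band 3 + 300 → 19134; Band 4 + 20 → 11814; Band 5 + 280 → 14606
End of period: [11955, 3618, 19134, 11814, 14606]
Scenario B total after 1 period: 61127
Difference B − A = 61127 − 62132 = -1005

-1005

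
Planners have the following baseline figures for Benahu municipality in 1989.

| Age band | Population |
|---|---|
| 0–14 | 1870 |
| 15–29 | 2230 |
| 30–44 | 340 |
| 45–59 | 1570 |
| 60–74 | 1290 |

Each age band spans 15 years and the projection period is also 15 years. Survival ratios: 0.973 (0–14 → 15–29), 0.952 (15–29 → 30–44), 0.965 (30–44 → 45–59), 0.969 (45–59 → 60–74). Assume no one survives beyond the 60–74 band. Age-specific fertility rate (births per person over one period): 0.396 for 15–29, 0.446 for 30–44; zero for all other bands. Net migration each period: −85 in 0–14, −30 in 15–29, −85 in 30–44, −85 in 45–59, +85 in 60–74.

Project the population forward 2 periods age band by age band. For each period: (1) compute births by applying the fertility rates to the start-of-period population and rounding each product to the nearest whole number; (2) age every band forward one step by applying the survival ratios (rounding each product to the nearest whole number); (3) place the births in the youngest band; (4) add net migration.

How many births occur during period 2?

After projecting period 1:
Births: 2230 × 0.396 = 883 ; 340 × 0.446 = 152 → 1035
15–29: 1870 × 0.973 = 1820
30–44: 2230 × 0.952 = 2123
45–59: 340 × 0.965 = 328
60–74: 1570 × 0.969 = 1521
Net migration: 0–14 − 85 → 950; 15–29 − 30 → 1790; 30–44 − 85 → 2038; 45–59 − 85 → 243; 60–74 + 85 → 1606
Population now: 0–14=950, 15–29=1790, 30–44=2038, 45–59=243, 60–74=1606
After projecting period 2:
Births: 1790 × 0.396 = 709 ; 2038 × 0.446 = 909 → 1618
15–29: 950 × 0.973 = 924
30–44: 1790 × 0.952 = 1704
45–59: 2038 × 0.965 = 1967
60–74: 243 × 0.969 = 235
Net migration: 0–14 − 85 → 1533; 15–29 − 30 → 894; 30–44 − 85 → 1619; 45–59 − 85 → 1882; 60–74 + 85 → 320
Population now: 0–14=1533, 15–29=894, 30–44=1619, 45–59=1882, 60–74=320

1618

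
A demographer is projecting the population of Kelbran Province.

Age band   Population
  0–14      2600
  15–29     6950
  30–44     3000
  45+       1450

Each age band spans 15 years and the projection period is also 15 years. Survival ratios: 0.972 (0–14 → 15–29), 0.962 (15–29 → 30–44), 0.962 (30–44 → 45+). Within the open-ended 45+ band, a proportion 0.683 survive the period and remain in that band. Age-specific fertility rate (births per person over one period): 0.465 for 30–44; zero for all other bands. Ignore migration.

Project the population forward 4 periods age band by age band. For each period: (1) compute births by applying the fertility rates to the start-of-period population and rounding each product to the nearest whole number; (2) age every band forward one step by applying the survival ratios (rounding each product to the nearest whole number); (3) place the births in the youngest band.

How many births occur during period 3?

After projecting period 1:
Births: 3000 * 0.465 = 1395
15–29: 2600 * 0.972 = 2527
30–44: 6950 * 0.962 = 6686
45+: 3000 * 0.962 + 1450 * 0.683 = 2886 + 990 = 3876
Giving 1395 / 2527 / 6686 / 3876.
After projecting period 2:
Births: 6686 * 0.465 = 3109
15–29: 1395 * 0.972 = 1356
30–44: 2527 * 0.962 = 2431
45+: 6686 * 0.962 + 3876 * 0.683 = 6432 + 2647 = 9079
Giving 3109 / 1356 / 2431 / 9079.
After projecting period 3:
Births: 2431 * 0.465 = 1130
15–29: 3109 * 0.972 = 3022
30–44: 1356 * 0.962 = 1304
45+: 2431 * 0.962 + 9079 * 0.683 = 2339 + 6201 = 8540
Giving 1130 / 3022 / 1304 / 8540.

1130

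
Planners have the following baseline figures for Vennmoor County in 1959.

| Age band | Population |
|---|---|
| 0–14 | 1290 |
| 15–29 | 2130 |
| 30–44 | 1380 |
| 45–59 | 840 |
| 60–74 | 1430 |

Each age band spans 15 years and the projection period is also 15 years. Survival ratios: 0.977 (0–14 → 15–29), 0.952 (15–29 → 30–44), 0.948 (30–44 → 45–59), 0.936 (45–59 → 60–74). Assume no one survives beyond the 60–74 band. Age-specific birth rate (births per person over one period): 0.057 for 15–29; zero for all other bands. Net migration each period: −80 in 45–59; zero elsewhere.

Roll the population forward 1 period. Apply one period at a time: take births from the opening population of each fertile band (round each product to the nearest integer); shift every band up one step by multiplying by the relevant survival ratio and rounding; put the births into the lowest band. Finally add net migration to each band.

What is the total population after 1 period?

5423

(Groups numbered youngest = 1 to oldest = 5.)
— Period 1 —
Births: 2130 * 0.057 = 121
Group 2: 1290 * 0.977 = 1260
Group 3: 2130 * 0.952 = 2028
Group 4: 1380 * 0.948 = 1308
Group 5: 840 * 0.936 = 786
Net migration: Group 4 − 80 → 1228
Population now: 0–14=121, 15–29=1260, 30–44=2028, 45–59=1228, 60–74=786
Total after period 1: 121 + 1260 + 2028 + 1228 + 786 = 5423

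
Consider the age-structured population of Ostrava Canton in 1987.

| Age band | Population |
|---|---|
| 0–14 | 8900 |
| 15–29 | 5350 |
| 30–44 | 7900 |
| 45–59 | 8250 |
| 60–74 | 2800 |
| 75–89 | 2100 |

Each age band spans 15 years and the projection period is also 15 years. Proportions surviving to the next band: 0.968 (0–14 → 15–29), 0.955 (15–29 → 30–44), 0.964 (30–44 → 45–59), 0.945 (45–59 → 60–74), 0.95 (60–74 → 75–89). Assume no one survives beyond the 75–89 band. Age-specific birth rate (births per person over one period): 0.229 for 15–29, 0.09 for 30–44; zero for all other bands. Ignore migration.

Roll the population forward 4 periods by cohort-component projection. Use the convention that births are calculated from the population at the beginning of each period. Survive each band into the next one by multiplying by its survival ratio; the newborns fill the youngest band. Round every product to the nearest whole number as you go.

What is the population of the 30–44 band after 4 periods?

[period 1]
Births: 5350 × 0.229 = 1225 ; 7900 × 0.09 = 711 → 1936
15–29: 8900 × 0.968 = 8615
30–44: 5350 × 0.955 = 5109
45–59: 7900 × 0.964 = 7616
60–74: 8250 × 0.945 = 7796
75–89: 2800 × 0.95 = 2660
Population now: 0–14=1936, 15–29=8615, 30–44=5109, 45–59=7616, 60–74=7796, 75–89=2660
[period 2]
Births: 8615 × 0.229 = 1973 ; 5109 × 0.09 = 460 → 2433
15–29: 1936 × 0.968 = 1874
30–44: 8615 × 0.955 = 8227
45–59: 5109 × 0.964 = 4925
60–74: 7616 × 0.945 = 7197
75–89: 7796 × 0.95 = 7406
Population now: 0–14=2433, 15–29=1874, 30–44=8227, 45–59=4925, 60–74=7197, 75–89=7406
[period 3]
Births: 1874 × 0.229 = 429 ; 8227 × 0.09 = 740 → 1169
15–29: 2433 × 0.968 = 2355
30–44: 1874 × 0.955 = 1790
45–59: 8227 × 0.964 = 7931
60–74: 4925 × 0.945 = 4654
75–89: 7197 × 0.95 = 6837
Population now: 0–14=1169, 15–29=2355, 30–44=1790, 45–59=7931, 60–74=4654, 75–89=6837
[period 4]
Births: 2355 × 0.229 = 539 ; 1790 × 0.09 = 161 → 700
15–29: 1169 × 0.968 = 1132
30–44: 2355 × 0.955 = 2249
45–59: 1790 × 0.964 = 1726
60–74: 7931 × 0.945 = 7495
75–89: 4654 × 0.95 = 4421
Population now: 0–14=700, 15–29=1132, 30–44=2249, 45–59=1726, 60–74=7495, 75–89=4421

2249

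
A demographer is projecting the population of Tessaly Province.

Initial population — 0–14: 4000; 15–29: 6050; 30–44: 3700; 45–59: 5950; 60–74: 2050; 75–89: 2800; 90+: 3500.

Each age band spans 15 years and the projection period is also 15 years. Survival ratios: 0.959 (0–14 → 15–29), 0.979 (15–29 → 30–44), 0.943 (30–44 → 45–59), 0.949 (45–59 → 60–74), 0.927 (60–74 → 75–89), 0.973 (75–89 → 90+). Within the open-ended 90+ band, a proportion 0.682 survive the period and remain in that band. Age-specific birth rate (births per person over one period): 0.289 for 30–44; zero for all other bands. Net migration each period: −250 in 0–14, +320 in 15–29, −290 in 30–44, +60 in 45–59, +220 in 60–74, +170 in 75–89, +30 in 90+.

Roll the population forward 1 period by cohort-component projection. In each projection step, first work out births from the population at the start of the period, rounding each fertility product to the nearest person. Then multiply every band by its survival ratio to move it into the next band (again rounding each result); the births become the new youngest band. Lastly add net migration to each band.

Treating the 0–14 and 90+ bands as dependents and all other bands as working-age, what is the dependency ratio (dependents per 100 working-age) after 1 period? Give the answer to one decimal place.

Period 1.
Births: 3700 * 0.289 = 1069
15–29: 4000 * 0.959 = 3836
30–44: 6050 * 0.979 = 5923
45–59: 3700 * 0.943 = 3489
60–74: 5950 * 0.949 = 5647
75–89: 2050 * 0.927 = 1900
90+: 2800 * 0.973 + 3500 * 0.682 = 2724 + 2387 = 5111
Net migration: 0–14 − 250 → 819; 15–29 + 320 → 4156; 30–44 − 290 → 5633; 45–59 + 60 → 3549; 60–74 + 220 → 5867; 75–89 + 170 → 2070; 90+ + 30 → 5141
Giving 819 / 4156 / 5633 / 3549 / 5867 / 2070 / 5141.
Dependents (band 0–14 + band 90+) = 819 + 5141 = 5960; working-age = 21275; ratio = 5960/21275 × 100 = 28.0

28.0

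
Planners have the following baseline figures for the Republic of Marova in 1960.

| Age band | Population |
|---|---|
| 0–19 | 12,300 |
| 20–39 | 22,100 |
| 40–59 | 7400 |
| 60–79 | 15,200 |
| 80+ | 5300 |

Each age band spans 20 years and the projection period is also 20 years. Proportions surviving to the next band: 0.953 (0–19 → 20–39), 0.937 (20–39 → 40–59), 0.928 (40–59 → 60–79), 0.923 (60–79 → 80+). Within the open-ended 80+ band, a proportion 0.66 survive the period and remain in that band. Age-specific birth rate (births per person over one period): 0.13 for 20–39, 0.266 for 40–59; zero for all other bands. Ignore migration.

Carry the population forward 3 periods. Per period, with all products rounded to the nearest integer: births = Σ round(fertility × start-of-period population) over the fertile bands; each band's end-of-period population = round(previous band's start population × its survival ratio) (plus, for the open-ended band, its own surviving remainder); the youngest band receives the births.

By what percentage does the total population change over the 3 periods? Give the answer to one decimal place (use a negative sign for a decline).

Period 1.
Births: 22100 × 0.13 = 2873 ; 7400 × 0.266 = 1968 → 4841
20–39: 12300 × 0.953 = 11722
40–59: 22100 × 0.937 = 20708
60–79: 7400 × 0.928 = 6867
80+: 15200 × 0.923 + 5300 × 0.66 = 14030 + 3498 = 17528
End of period: [4841, 11722, 20708, 6867, 17528]
Period 2.
Births: 11722 × 0.13 = 1524 ; 20708 × 0.266 = 5508 → 7032
20–39: 4841 × 0.953 = 4613
40–59: 11722 × 0.937 = 10984
60–79: 20708 × 0.928 = 19217
80+: 6867 × 0.923 + 17528 × 0.66 = 6338 + 11568 = 17906
End of period: [7032, 4613, 10984, 19217, 17906]
Period 3.
Births: 4613 × 0.13 = 600 ; 10984 × 0.266 = 2922 → 3522
20–39: 7032 × 0.953 = 6701
40–59: 4613 × 0.937 = 4322
60–79: 10984 × 0.928 = 10193
80+: 19217 × 0.923 + 17906 × 0.66 = 17737 + 11818 = 29555
End of period: [3522, 6701, 4322, 10193, 29555]
Total: 62300 → 54293; change = -8007; percentage change = -12.9%

-12.9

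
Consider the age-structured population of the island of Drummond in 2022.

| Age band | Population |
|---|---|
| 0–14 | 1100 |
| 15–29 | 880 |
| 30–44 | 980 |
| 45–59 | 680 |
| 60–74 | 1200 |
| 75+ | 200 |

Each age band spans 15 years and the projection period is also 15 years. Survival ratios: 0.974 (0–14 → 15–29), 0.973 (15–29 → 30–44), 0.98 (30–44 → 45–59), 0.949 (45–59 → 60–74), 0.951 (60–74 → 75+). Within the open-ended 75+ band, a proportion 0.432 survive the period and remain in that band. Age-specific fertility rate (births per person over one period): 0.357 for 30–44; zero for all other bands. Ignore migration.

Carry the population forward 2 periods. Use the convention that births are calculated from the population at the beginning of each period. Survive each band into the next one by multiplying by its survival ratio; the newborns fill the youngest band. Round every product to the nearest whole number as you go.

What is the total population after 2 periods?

After projecting period 1:
Births: 980 × 0.357 = 350
15–29: 1100 × 0.974 = 1071
30–44: 880 × 0.973 = 856
45–59: 980 × 0.98 = 960
60–74: 680 × 0.949 = 645
75+: 1200 × 0.951 + 200 × 0.432 = 1141 + 86 = 1227
Population now: 0–14=350, 15–29=1071, 30–44=856, 45–59=960, 60–74=645, 75+=1227
After projecting period 2:
Births: 856 × 0.357 = 306
15–29: 350 × 0.974 = 341
30–44: 1071 × 0.973 = 1042
45–59: 856 × 0.98 = 839
60–74: 960 × 0.949 = 911
75+: 645 × 0.951 + 1227 × 0.432 = 613 + 530 = 1143
Population now: 0–14=306, 15–29=341, 30–44=1042, 45–59=839, 60–74=911, 75+=1143
Total after period 2: 306 + 341 + 1042 + 839 + 911 + 1143 = 4582

4582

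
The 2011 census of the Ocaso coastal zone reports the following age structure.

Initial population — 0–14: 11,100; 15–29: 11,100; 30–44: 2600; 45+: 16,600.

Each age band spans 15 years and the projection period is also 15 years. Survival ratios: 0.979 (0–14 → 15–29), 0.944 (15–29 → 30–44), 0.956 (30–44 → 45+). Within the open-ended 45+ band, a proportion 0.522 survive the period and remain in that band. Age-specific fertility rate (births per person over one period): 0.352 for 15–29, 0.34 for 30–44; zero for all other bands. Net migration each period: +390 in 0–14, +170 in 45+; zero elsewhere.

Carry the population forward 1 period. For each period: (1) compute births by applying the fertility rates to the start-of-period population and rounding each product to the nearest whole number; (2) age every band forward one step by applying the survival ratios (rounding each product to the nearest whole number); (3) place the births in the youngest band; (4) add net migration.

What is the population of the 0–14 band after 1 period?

5181

Period 1.
Births: 11100 * 0.352 = 3907, 2600 * 0.34 = 884 — total 4791
15–29: 11100 * 0.979 = 10867
30–44: 11100 * 0.944 = 10478
45+: 2600 * 0.956 + 16600 * 0.522 = 2486 + 8665 = 11151
Net migration: 0–14 + 390 → 5181; 45+ + 170 → 11321
Population now: 0–14=5181, 15–29=10867, 30–44=10478, 45+=11321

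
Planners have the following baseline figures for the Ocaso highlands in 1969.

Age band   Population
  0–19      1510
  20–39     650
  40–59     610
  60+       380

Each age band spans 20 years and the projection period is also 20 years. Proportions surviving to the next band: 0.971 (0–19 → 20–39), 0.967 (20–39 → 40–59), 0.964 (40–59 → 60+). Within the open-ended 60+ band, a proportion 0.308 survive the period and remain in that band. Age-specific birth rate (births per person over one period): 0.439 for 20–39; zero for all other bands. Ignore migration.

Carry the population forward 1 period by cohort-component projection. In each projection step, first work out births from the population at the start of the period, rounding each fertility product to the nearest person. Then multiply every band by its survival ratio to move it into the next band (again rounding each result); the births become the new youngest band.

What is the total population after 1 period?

3085

— Period 1 —
Births: 650 × 0.439 = 285
20–39: 1510 × 0.971 = 1466
40–59: 650 × 0.967 = 629
60+: 610 × 0.964 + 380 × 0.308 = 588 + 117 = 705
Population now: 0–19=285, 20–39=1466, 40–59=629, 60+=705
Total after period 1: 285 + 1466 + 629 + 705 = 3085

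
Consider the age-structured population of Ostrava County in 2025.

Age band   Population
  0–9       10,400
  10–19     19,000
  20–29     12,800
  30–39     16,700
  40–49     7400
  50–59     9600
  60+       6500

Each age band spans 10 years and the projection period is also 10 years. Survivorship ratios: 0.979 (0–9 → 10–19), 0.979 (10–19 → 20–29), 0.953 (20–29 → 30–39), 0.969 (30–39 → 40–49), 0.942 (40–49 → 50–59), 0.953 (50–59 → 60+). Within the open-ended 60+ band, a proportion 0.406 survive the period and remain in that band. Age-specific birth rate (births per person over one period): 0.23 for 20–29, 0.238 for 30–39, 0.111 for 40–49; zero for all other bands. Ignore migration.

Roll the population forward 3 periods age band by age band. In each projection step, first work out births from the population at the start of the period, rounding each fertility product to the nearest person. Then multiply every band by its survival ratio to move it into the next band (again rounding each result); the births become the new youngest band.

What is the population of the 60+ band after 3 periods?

Numbering the groups 1..7 from youngest to oldest:
— Period 1 —
Births: 12800 × 0.23 = 2944, 16700 × 0.238 = 3975, 7400 × 0.111 = 821 ⇒ total 7740
Group 2: 10400 × 0.979 = 10182
Group 3: 19000 × 0.979 = 18601
Group 4: 12800 × 0.953 = 12198
Group 5: 16700 × 0.969 = 16182
Group 6: 7400 × 0.942 = 6971
Group 7: 9600 × 0.953 + 6500 × 0.406 = 9149 + 2639 = 11788
Population now: 0–9=7740, 10–19=10182, 20–29=18601, 30–39=12198, 40–49=16182, 50–59=6971, 60+=11788
— Period 2 —
Births: 18601 × 0.23 = 4278, 12198 × 0.238 = 2903, 16182 × 0.111 = 1796 ⇒ total 8977
Group 2: 7740 × 0.979 = 7577
Group 3: 10182 × 0.979 = 9968
Group 4: 18601 × 0.953 = 17727
Group 5: 12198 × 0.969 = 11820
Group 6: 16182 × 0.942 = 15243
Group 7: 6971 × 0.953 + 11788 × 0.406 = 6643 + 4786 = 11429
Population now: 0–9=8977, 10–19=7577, 20–29=9968, 30–39=17727, 40–49=11820, 50–59=15243, 60+=11429
— Period 3 —
Births: 9968 × 0.23 = 2293, 17727 × 0.238 = 4219, 11820 × 0.111 = 1312 ⇒ total 7824
Group 2: 8977 × 0.979 = 8788
Group 3: 7577 × 0.979 = 7418
Group 4: 9968 × 0.953 = 9500
Group 5: 17727 × 0.969 = 17177
Group 6: 11820 × 0.942 = 11134
Group 7: 15243 × 0.953 + 11429 × 0.406 = 14527 + 4640 = 19167
Population now: 0–9=7824, 10–19=8788, 20–29=7418, 30–39=9500, 40–49=17177, 50–59=11134, 60+=19167

19167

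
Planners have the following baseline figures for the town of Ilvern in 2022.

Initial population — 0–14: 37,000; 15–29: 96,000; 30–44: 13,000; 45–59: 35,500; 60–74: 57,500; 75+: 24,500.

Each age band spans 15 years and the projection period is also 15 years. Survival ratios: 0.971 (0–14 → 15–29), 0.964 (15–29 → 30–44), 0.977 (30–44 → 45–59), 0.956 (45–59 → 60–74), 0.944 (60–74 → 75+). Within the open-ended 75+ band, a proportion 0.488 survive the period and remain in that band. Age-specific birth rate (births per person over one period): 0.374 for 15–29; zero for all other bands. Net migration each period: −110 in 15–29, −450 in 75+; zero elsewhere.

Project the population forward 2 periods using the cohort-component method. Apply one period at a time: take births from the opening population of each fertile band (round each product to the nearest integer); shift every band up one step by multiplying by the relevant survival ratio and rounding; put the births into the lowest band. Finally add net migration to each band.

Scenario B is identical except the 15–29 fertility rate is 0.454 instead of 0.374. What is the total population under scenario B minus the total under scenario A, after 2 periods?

10322

Call the groups 1 to 6, youngest first.
After projecting period 1:
Births: 96000 * 0.374 = 35904
Group 2: 37000 * 0.971 = 35927
Group 3: 96000 * 0.964 = 92544
Group 4: 13000 * 0.977 = 12701
Group 5: 35500 * 0.956 = 33938
Group 6: 57500 * 0.944 + 24500 * 0.488 = 54280 + 11956 = 66236
Net migration: Group 2 − 110 → 35817; Group 6 − 450 → 65786
→ [35904, 35817, 92544, 12701, 33938, 65786]
After projecting period 2:
Births: 35817 * 0.374 = 13396
Group 2: 35904 * 0.971 = 34863
Group 3: 35817 * 0.964 = 34528
Group 4: 92544 * 0.977 = 90415
Group 5: 12701 * 0.956 = 12142
Group 6: 33938 * 0.944 + 65786 * 0.488 = 32037 + 32104 = 64141
Net migration: Group 2 − 110 → 34753; Group 6 − 450 → 63691
→ [13396, 34753, 34528, 90415, 12142, 63691]
Scenario A total after 2 periods: 248925
Scenario B projection —
After projecting period 1:
Births: 96000 * 0.454 = 43584
Group 2: 37000 * 0.971 = 35927
Group 3: 96000 * 0.964 = 92544
Group 4: 13000 * 0.977 = 12701
Group 5: 35500 * 0.956 = 33938
Group 6: 57500 * 0.944 + 24500 * 0.488 = 54280 + 11956 = 66236
Net migration: Group 2 − 110 → 35817; Group 6 − 450 → 65786
→ [43584, 35817, 92544, 12701, 33938, 65786]
After projecting period 2:
Births: 35817 * 0.454 = 16261
Group 2: 43584 * 0.971 = 42320
Group 3: 35817 * 0.964 = 34528
Group 4: 92544 * 0.977 = 90415
Group 5: 12701 * 0.956 = 12142
Group 6: 33938 * 0.944 + 65786 * 0.488 = 32037 + 32104 = 64141
Net migration: Group 2 − 110 → 42210; Group 6 − 450 → 63691
→ [16261, 42210, 34528, 90415, 12142, 63691]
Scenario B total after 2 periods: 259247
Difference B − A = 259247 − 248925 = 10322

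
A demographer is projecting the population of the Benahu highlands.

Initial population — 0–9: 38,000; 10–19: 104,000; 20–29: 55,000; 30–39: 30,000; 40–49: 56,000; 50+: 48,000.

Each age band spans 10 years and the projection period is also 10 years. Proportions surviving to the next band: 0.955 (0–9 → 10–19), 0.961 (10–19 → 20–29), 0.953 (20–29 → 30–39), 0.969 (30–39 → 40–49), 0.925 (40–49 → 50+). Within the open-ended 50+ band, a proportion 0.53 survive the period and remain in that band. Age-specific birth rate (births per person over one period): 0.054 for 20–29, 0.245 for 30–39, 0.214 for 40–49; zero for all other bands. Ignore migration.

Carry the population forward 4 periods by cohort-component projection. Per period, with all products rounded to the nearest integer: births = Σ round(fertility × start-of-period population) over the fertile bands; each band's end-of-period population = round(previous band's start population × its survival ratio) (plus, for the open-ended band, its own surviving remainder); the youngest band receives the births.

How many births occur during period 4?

28999

— Period 1 —
Births: 55000 × 0.054 = 2970, 30000 × 0.245 = 7350, 56000 × 0.214 = 11984 → 22304
10–19: 38000 × 0.955 = 36290
20–29: 104000 × 0.961 = 99944
30–39: 55000 × 0.953 = 52415
40–49: 30000 × 0.969 = 29070
50+: 56000 × 0.925 + 48000 × 0.53 = 51800 + 25440 = 77240
Population now: 0–9=22304, 10–19=36290, 20–29=99944, 30–39=52415, 40–49=29070, 50+=77240
— Period 2 —
Births: 99944 × 0.054 = 5397, 52415 × 0.245 = 12842, 29070 × 0.214 = 6221 → 24460
10–19: 22304 × 0.955 = 21300
20–29: 36290 × 0.961 = 34875
30–39: 99944 × 0.953 = 95247
40–49: 52415 × 0.969 = 50790
50+: 29070 × 0.925 + 77240 × 0.53 = 26890 + 40937 = 67827
Population now: 0–9=24460, 10–19=21300, 20–29=34875, 30–39=95247, 40–49=50790, 50+=67827
— Period 3 —
Births: 34875 × 0.054 = 1883, 95247 × 0.245 = 23336, 50790 × 0.214 = 10869 → 36088
10–19: 24460 × 0.955 = 23359
20–29: 21300 × 0.961 = 20469
30–39: 34875 × 0.953 = 33236
40–49: 95247 × 0.969 = 92294
50+: 50790 × 0.925 + 67827 × 0.53 = 46981 + 35948 = 82929
Population now: 0–9=36088, 10–19=23359, 20–29=20469, 30–39=33236, 40–49=92294, 50+=82929
— Period 4 —
Births: 20469 × 0.054 = 1105, 33236 × 0.245 = 8143, 92294 × 0.214 = 19751 → 28999
10–19: 36088 × 0.955 = 34464
20–29: 23359 × 0.961 = 22448
30–39: 20469 × 0.953 = 19507
40–49: 33236 × 0.969 = 32206
50+: 92294 × 0.925 + 82929 × 0.53 = 85372 + 43952 = 129324
Population now: 0–9=28999, 10–19=34464, 20–29=22448, 30–39=19507, 40–49=32206, 50+=129324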